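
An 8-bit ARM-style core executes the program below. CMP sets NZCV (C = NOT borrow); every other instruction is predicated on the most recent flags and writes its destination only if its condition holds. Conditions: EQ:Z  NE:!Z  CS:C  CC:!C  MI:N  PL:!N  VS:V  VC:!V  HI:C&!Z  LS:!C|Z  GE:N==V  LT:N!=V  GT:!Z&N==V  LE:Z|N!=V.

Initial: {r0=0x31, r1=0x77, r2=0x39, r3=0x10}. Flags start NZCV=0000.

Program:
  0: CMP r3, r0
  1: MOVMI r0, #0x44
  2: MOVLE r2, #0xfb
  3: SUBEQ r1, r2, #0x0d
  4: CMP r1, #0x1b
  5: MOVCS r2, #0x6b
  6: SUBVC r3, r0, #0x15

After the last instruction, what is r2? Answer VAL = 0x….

VAL = 0x6b

[0] flags=1000 → (cmp)
[1] flags=1000 MI?T → r0=0x44
[2] flags=1000 LE?T → r2=0xfb
[3] flags=1000 EQ?F → skip
[4] flags=0010 → (cmp)
[5] flags=0010 CS?T → r2=0x6b
[6] flags=0010 VC?T → r3=0x2f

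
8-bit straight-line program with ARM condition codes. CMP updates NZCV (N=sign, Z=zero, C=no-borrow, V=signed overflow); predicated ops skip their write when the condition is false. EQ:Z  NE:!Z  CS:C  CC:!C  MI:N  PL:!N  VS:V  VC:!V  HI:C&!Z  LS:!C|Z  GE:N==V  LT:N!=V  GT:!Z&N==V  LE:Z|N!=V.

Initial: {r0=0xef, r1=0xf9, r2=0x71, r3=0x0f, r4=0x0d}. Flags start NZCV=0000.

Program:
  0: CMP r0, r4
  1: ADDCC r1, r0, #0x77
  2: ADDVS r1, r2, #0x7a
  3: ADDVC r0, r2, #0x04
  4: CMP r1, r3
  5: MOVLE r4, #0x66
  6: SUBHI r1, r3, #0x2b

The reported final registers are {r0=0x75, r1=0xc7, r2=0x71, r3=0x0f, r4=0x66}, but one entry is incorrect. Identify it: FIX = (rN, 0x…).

[0] flags=1010 → (cmp)
[1] flags=1010 CC?F → skip
[2] flags=1010 VS?F → skip
[3] flags=1010 VC?T → r0=0x75
[4] flags=1010 → (cmp)
[5] flags=1010 LE?T → r4=0x66
[6] flags=1010 HI?T → r1=0xe4

FIX = (r1, 0xe4)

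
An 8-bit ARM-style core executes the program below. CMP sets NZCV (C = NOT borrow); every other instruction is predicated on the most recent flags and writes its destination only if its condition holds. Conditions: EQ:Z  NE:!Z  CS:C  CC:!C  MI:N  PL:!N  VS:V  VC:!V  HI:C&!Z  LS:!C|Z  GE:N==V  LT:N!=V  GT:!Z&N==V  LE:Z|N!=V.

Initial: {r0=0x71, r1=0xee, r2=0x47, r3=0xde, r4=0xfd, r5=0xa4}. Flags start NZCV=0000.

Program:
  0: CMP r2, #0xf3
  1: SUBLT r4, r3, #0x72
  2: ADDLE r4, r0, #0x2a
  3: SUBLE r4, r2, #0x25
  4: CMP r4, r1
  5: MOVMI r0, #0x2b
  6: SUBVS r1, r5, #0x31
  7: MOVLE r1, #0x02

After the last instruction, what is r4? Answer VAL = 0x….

0: ✓ CMP  NZCV=0000
1: · SUBLT
2: · ADDLE
3: · SUBLE
4: ✓ CMP  NZCV=0010
5: · MOVMI
6: · SUBVS
7: · MOVLE

VAL = 0xfd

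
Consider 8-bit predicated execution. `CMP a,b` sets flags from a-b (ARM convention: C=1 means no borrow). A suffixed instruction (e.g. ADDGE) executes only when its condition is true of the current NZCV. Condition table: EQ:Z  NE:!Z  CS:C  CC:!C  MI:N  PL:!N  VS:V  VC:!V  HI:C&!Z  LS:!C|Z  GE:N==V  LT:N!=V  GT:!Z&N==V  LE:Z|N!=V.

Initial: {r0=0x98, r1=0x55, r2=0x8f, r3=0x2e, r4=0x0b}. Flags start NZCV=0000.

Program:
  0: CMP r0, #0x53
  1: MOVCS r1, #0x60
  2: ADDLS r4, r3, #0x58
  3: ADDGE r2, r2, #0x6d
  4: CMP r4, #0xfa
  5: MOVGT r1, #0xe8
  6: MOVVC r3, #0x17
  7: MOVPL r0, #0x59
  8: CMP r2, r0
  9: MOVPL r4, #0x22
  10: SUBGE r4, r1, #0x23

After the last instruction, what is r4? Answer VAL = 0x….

0: ✓ CMP  NZCV=0011
1: ✓ MOVCS  r1←0x60
2: · ADDLS
3: · ADDGE
4: ✓ CMP  NZCV=0000
5: ✓ MOVGT  r1←0xe8
6: ✓ MOVVC  r3←0x17
7: ✓ MOVPL  r0←0x59
8: ✓ CMP  NZCV=0011
9: ✓ MOVPL  r4←0x22
10: · SUBGE

VAL = 0x22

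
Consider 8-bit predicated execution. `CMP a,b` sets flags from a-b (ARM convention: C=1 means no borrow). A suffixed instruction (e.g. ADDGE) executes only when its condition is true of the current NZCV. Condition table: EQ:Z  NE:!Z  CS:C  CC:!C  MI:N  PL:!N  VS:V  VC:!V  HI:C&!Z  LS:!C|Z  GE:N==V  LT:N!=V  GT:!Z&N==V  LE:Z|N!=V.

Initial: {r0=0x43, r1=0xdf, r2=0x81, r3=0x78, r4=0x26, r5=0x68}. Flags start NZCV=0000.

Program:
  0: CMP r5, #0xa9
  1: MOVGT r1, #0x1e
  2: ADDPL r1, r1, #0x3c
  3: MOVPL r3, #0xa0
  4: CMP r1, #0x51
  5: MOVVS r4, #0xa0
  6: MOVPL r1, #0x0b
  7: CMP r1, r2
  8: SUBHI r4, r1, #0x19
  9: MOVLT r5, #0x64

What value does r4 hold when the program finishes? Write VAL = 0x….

[0] flags=1001 → (cmp)
[1] flags=1001 GT?T → r1=0x1e
[2] flags=1001 PL?F → skip
[3] flags=1001 PL?F → skip
[4] flags=1000 → (cmp)
[5] flags=1000 VS?F → skip
[6] flags=1000 PL?F → skip
[7] flags=1001 → (cmp)
[8] flags=1001 HI?F → skip
[9] flags=1001 LT?F → skip

VAL = 0x26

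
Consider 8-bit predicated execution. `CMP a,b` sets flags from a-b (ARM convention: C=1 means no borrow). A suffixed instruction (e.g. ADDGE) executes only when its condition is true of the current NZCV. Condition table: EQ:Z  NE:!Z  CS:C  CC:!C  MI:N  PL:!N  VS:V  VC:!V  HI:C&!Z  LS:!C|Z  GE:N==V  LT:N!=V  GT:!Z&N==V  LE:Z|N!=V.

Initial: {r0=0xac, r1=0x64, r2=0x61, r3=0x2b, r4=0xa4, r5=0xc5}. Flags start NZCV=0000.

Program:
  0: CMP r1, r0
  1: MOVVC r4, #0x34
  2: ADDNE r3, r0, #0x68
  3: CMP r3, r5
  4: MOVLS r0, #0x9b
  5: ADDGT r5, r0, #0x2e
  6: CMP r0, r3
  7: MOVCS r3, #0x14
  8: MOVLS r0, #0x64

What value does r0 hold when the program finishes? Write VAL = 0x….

VAL = 0x9b

[0] flags=1001 → (cmp)
[1] flags=1001 VC?F → skip
[2] flags=1001 NE?T → r3=0x14
[3] flags=0000 → (cmp)
[4] flags=0000 LS?T → r0=0x9b
[5] flags=0000 GT?T → r5=0xc9
[6] flags=1010 → (cmp)
[7] flags=1010 CS?T → r3=0x14
[8] flags=1010 LS?F → skip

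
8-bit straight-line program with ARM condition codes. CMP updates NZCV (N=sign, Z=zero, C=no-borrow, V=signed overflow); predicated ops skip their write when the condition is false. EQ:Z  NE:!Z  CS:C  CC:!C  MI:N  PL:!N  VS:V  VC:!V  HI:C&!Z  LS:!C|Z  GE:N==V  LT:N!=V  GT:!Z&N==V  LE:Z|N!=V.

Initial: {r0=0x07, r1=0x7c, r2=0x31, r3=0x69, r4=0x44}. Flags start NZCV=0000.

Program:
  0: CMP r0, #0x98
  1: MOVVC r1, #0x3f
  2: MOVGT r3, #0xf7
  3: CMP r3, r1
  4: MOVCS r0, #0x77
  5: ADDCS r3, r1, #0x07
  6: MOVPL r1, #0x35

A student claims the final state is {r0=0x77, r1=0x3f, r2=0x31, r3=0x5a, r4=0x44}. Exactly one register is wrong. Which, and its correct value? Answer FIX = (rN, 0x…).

FIX = (r3, 0x46)

[0] flags=0000 → (cmp)
[1] flags=0000 VC?T → r1=0x3f
[2] flags=0000 GT?T → r3=0xf7
[3] flags=1010 → (cmp)
[4] flags=1010 CS?T → r0=0x77
[5] flags=1010 CS?T → r3=0x46
[6] flags=1010 PL?F → skip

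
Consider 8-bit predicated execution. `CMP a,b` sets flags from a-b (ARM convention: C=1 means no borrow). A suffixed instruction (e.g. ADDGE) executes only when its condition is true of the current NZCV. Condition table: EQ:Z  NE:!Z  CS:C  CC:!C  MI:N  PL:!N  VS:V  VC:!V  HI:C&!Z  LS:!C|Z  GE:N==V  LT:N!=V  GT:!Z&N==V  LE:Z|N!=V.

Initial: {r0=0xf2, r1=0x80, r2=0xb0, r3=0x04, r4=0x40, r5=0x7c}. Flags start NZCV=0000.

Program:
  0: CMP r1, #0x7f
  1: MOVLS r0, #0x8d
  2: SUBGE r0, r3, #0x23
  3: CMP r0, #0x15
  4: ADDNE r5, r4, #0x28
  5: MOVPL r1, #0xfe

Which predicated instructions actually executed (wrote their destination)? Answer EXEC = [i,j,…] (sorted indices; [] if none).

[0] flags=0011 → (cmp)
[1] flags=0011 LS?F → skip
[2] flags=0011 GE?F → skip
[3] flags=1010 → (cmp)
[4] flags=1010 NE?T → r5=0x68
[5] flags=1010 PL?F → skip

EXEC = [4]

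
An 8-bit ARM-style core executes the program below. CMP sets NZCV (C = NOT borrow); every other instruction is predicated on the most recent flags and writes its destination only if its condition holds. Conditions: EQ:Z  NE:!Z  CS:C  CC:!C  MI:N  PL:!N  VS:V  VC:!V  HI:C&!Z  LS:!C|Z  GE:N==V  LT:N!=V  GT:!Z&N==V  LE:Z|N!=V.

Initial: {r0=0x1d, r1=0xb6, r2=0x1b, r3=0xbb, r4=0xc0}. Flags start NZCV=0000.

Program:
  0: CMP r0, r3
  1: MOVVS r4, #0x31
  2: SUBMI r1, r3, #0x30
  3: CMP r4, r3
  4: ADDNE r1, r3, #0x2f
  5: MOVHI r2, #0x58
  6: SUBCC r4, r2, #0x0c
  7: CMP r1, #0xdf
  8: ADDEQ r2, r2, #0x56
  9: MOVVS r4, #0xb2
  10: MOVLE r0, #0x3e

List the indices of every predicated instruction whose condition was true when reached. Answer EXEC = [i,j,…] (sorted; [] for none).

0: ✓ CMP  NZCV=0000
1: · MOVVS
2: · SUBMI
3: ✓ CMP  NZCV=0010
4: ✓ ADDNE  r1←0xea
5: ✓ MOVHI  r2←0x58
6: · SUBCC
7: ✓ CMP  NZCV=0010
8: · ADDEQ
9: · MOVVS
10: · MOVLE

EXEC = [4,5]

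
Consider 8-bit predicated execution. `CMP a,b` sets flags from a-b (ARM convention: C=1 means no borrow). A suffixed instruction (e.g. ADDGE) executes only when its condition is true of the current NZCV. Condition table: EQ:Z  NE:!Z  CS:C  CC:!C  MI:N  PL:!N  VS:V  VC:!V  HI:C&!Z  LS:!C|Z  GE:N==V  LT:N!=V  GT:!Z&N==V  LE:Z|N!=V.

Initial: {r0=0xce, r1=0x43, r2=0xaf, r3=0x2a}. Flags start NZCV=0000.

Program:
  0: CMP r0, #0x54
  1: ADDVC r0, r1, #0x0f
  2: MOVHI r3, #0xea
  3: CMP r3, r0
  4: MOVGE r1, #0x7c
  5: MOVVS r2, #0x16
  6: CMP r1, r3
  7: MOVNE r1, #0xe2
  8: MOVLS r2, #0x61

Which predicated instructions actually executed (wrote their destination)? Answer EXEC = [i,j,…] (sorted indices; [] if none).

0: ✓ CMP  NZCV=0011
1: · ADDVC
2: ✓ MOVHI  r3←0xea
3: ✓ CMP  NZCV=0010
4: ✓ MOVGE  r1←0x7c
5: · MOVVS
6: ✓ CMP  NZCV=1001
7: ✓ MOVNE  r1←0xe2
8: ✓ MOVLS  r2←0x61

EXEC = [2,4,7,8]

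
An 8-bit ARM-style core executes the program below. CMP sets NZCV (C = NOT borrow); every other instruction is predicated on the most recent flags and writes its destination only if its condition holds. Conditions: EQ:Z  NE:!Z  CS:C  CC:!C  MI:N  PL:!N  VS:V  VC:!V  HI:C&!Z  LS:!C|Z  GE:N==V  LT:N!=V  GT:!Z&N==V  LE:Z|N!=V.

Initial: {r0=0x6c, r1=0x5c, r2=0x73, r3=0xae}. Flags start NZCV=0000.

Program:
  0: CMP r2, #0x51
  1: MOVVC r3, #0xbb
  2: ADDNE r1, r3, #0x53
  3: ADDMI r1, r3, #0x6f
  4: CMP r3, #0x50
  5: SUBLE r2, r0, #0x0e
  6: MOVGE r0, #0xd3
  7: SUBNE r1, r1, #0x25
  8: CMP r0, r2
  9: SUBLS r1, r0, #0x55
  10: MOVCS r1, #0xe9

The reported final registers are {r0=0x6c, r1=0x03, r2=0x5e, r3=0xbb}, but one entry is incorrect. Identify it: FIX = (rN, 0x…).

FIX = (r1, 0xe9)

[0] flags=0010 → (cmp)
[1] flags=0010 VC?T → r3=0xbb
[2] flags=0010 NE?T → r1=0x0e
[3] flags=0010 MI?F → skip
[4] flags=0011 → (cmp)
[5] flags=0011 LE?T → r2=0x5e
[6] flags=0011 GE?F → skip
[7] flags=0011 NE?T → r1=0xe9
[8] flags=0010 → (cmp)
[9] flags=0010 LS?F → skip
[10] flags=0010 CS?T → r1=0xe9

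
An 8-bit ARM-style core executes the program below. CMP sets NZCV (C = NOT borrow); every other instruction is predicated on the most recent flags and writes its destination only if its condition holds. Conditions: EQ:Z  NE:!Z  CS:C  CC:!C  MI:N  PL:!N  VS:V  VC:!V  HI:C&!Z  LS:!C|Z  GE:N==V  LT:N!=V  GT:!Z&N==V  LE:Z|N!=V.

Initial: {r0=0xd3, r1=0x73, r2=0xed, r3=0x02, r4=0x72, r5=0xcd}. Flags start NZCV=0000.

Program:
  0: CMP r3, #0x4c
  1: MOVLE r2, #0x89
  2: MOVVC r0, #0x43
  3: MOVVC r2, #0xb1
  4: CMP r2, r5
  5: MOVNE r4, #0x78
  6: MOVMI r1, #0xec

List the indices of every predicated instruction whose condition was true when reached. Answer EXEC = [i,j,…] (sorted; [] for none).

EXEC = [1,2,3,5,6]

0: ✓ CMP  NZCV=1000
1: ✓ MOVLE  r2←0x89
2: ✓ MOVVC  r0←0x43
3: ✓ MOVVC  r2←0xb1
4: ✓ CMP  NZCV=1000
5: ✓ MOVNE  r4←0x78
6: ✓ MOVMI  r1←0xec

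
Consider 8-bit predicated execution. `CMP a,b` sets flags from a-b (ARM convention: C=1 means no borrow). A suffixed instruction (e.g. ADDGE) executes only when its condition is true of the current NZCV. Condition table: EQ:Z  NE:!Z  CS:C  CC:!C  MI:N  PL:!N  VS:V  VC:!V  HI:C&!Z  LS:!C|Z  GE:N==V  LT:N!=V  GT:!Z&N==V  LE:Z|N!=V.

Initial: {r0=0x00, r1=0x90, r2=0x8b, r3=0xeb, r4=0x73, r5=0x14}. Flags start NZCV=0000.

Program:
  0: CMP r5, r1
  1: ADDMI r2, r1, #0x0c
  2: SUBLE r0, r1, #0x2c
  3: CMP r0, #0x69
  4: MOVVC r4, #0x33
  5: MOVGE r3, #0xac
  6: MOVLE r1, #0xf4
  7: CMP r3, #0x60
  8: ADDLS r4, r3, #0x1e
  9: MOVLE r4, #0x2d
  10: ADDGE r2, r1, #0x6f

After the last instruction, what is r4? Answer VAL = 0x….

VAL = 0x2d

[0] flags=1001 → (cmp)
[1] flags=1001 MI?T → r2=0x9c
[2] flags=1001 LE?F → skip
[3] flags=1000 → (cmp)
[4] flags=1000 VC?T → r4=0x33
[5] flags=1000 GE?F → skip
[6] flags=1000 LE?T → r1=0xf4
[7] flags=1010 → (cmp)
[8] flags=1010 LS?F → skip
[9] flags=1010 LE?T → r4=0x2d
[10] flags=1010 GE?F → skip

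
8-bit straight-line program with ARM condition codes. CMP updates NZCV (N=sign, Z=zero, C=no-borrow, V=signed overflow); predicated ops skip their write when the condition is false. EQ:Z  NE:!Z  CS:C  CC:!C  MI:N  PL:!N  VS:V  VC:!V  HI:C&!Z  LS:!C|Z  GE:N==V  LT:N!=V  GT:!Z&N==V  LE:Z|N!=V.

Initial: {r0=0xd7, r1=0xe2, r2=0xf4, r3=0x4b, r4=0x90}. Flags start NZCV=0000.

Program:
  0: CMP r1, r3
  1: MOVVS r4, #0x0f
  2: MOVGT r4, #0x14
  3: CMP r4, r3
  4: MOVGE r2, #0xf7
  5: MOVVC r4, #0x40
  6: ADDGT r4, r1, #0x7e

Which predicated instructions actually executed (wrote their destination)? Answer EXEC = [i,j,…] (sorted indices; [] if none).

EXEC = []

[0] flags=1010 → (cmp)
[1] flags=1010 VS?F → skip
[2] flags=1010 GT?F → skip
[3] flags=0011 → (cmp)
[4] flags=0011 GE?F → skip
[5] flags=0011 VC?F → skip
[6] flags=0011 GT?F → skip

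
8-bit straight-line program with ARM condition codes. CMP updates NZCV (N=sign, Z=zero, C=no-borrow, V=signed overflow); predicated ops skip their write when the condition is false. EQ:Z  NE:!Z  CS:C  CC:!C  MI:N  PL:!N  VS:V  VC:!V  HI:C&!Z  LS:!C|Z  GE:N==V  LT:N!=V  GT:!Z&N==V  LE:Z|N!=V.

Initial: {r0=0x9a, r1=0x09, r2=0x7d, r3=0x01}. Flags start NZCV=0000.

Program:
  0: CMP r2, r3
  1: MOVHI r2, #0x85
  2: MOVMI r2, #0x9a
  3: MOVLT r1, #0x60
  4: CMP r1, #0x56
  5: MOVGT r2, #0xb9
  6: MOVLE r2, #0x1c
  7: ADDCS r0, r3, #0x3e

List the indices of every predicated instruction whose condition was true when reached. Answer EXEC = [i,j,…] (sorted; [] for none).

[0] flags=0010 → (cmp)
[1] flags=0010 HI?T → r2=0x85
[2] flags=0010 MI?F → skip
[3] flags=0010 LT?F → skip
[4] flags=1000 → (cmp)
[5] flags=1000 GT?F → skip
[6] flags=1000 LE?T → r2=0x1c
[7] flags=1000 CS?F → skip

EXEC = [1,6]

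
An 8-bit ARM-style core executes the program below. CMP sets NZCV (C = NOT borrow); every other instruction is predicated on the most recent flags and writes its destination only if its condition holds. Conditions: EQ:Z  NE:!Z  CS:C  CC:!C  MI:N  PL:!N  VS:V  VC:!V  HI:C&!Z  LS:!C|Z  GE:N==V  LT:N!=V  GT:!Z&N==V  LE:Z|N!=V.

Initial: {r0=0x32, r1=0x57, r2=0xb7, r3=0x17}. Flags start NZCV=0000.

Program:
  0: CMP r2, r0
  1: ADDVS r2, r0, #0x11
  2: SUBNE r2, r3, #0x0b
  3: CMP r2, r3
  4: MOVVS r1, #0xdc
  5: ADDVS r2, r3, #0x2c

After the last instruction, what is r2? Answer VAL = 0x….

[0] flags=1010 → (cmp)
[1] flags=1010 VS?F → skip
[2] flags=1010 NE?T → r2=0x0c
[3] flags=1000 → (cmp)
[4] flags=1000 VS?F → skip
[5] flags=1000 VS?F → skip

VAL = 0x0c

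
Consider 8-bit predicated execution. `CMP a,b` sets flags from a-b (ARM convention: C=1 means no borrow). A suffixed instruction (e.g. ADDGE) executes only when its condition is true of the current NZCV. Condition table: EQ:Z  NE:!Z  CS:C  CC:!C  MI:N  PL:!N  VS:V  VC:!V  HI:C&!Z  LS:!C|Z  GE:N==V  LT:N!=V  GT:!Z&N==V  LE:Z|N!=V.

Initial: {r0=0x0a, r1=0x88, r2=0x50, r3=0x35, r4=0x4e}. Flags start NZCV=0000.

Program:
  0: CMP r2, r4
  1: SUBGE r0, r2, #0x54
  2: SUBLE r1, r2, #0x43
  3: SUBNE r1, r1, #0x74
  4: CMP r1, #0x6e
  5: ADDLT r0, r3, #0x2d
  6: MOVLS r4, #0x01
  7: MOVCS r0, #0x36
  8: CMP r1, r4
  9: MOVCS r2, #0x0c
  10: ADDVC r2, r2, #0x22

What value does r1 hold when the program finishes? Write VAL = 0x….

[0] flags=0010 → (cmp)
[1] flags=0010 GE?T → r0=0xfc
[2] flags=0010 LE?F → skip
[3] flags=0010 NE?T → r1=0x14
[4] flags=1000 → (cmp)
[5] flags=1000 LT?T → r0=0x62
[6] flags=1000 LS?T → r4=0x01
[7] flags=1000 CS?F → skip
[8] flags=0010 → (cmp)
[9] flags=0010 CS?T → r2=0x0c
[10] flags=0010 VC?T → r2=0x2e

VAL = 0x14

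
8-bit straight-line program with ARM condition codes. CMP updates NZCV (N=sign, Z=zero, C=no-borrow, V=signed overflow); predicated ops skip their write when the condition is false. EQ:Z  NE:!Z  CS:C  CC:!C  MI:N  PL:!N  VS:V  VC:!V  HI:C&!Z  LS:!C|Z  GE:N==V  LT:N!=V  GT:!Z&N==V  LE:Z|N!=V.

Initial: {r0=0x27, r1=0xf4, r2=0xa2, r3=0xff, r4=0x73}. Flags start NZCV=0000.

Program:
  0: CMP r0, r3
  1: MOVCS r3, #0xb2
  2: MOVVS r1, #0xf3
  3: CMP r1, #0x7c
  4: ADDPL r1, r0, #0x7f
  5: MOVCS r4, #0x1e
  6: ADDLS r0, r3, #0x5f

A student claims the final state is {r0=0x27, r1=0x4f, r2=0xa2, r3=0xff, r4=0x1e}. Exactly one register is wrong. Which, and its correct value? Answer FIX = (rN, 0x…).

FIX = (r1, 0xa6)

0: ✓ CMP  NZCV=0000
1: · MOVCS
2: · MOVVS
3: ✓ CMP  NZCV=0011
4: ✓ ADDPL  r1←0xa6
5: ✓ MOVCS  r4←0x1e
6: · ADDLS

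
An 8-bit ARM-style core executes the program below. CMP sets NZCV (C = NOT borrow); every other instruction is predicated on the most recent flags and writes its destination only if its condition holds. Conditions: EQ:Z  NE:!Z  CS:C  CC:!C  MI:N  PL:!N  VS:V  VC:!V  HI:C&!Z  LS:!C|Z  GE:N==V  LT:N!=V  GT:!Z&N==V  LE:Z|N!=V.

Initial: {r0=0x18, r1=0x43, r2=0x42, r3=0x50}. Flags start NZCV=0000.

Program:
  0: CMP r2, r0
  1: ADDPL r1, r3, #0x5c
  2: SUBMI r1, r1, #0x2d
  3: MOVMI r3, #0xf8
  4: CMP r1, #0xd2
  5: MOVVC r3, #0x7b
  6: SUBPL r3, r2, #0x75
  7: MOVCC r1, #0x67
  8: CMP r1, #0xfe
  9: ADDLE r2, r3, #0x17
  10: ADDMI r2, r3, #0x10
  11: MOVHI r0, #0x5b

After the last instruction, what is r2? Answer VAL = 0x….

0: ✓ CMP  NZCV=0010
1: ✓ ADDPL  r1←0xac
2: · SUBMI
3: · MOVMI
4: ✓ CMP  NZCV=1000
5: ✓ MOVVC  r3←0x7b
6: · SUBPL
7: ✓ MOVCC  r1←0x67
8: ✓ CMP  NZCV=0000
9: · ADDLE
10: · ADDMI
11: · MOVHI

VAL = 0x42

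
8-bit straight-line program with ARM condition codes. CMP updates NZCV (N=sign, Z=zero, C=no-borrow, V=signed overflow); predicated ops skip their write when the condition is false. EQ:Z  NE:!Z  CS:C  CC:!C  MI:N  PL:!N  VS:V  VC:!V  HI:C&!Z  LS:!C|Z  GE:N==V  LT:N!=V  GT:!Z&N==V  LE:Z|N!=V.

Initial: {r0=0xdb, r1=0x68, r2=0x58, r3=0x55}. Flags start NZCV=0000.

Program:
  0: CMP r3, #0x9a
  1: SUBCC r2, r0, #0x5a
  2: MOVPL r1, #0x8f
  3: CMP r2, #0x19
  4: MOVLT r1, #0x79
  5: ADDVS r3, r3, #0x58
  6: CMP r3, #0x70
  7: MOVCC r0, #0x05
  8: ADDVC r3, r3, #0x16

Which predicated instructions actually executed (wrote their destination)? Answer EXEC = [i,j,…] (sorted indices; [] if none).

0: ✓ CMP  NZCV=1001
1: ✓ SUBCC  r2←0x81
2: · MOVPL
3: ✓ CMP  NZCV=0011
4: ✓ MOVLT  r1←0x79
5: ✓ ADDVS  r3←0xad
6: ✓ CMP  NZCV=0011
7: · MOVCC
8: · ADDVC

EXEC = [1,4,5]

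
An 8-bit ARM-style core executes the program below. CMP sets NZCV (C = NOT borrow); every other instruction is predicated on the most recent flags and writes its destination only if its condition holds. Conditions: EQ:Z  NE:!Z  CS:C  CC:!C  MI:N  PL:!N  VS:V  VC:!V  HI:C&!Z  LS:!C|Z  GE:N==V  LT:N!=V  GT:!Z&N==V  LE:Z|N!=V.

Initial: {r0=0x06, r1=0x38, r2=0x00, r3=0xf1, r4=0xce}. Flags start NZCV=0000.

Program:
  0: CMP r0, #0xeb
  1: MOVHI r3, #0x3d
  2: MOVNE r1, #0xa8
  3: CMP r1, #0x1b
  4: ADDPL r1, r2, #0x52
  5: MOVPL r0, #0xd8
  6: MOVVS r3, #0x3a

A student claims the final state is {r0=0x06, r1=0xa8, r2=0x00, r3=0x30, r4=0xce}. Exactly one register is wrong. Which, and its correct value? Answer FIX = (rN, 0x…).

[0] flags=0000 → (cmp)
[1] flags=0000 HI?F → skip
[2] flags=0000 NE?T → r1=0xa8
[3] flags=1010 → (cmp)
[4] flags=1010 PL?F → skip
[5] flags=1010 PL?F → skip
[6] flags=1010 VS?F → skip

FIX = (r3, 0xf1)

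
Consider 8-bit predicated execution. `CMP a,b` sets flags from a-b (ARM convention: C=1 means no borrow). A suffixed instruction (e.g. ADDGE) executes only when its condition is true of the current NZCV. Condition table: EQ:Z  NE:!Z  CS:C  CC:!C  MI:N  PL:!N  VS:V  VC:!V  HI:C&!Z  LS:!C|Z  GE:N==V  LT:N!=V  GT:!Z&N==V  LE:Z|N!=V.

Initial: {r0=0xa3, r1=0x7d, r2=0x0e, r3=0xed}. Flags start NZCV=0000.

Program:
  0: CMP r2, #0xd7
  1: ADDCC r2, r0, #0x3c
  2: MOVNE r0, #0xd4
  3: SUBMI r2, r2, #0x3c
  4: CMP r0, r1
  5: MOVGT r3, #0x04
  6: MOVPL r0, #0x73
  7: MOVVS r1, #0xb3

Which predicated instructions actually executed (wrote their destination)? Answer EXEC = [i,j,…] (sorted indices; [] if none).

EXEC = [1,2,6,7]

[0] flags=0000 → (cmp)
[1] flags=0000 CC?T → r2=0xdf
[2] flags=0000 NE?T → r0=0xd4
[3] flags=0000 MI?F → skip
[4] flags=0011 → (cmp)
[5] flags=0011 GT?F → skip
[6] flags=0011 PL?T → r0=0x73
[7] flags=0011 VS?T → r1=0xb3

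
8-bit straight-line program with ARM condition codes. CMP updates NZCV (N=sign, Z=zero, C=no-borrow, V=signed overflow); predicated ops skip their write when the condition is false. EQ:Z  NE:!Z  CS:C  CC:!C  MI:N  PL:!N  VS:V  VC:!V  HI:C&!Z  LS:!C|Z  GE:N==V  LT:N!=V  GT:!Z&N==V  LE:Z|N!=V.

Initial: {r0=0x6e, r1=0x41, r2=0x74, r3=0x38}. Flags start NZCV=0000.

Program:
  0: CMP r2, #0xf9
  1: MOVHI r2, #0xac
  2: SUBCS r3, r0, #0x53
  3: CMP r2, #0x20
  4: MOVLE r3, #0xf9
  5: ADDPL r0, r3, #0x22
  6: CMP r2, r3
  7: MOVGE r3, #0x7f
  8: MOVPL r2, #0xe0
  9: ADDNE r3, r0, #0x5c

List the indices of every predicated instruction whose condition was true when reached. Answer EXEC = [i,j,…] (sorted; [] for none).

0: ✓ CMP  NZCV=0000
1: · MOVHI
2: · SUBCS
3: ✓ CMP  NZCV=0010
4: · MOVLE
5: ✓ ADDPL  r0←0x5a
6: ✓ CMP  NZCV=0010
7: ✓ MOVGE  r3←0x7f
8: ✓ MOVPL  r2←0xe0
9: ✓ ADDNE  r3←0xb6

EXEC = [5,7,8,9]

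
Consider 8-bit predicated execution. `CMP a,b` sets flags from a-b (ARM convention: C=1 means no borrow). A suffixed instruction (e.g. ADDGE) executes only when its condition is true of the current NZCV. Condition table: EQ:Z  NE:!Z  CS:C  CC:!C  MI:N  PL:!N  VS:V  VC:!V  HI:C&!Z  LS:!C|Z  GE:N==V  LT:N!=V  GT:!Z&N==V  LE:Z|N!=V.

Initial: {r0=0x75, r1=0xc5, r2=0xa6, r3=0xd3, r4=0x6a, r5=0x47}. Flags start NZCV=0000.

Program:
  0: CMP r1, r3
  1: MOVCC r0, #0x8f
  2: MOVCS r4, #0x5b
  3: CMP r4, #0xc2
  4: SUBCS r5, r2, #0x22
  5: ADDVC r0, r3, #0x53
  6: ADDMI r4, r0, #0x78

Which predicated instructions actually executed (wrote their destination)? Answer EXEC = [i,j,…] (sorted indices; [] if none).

EXEC = [1,6]

[0] flags=1000 → (cmp)
[1] flags=1000 CC?T → r0=0x8f
[2] flags=1000 CS?F → skip
[3] flags=1001 → (cmp)
[4] flags=1001 CS?F → skip
[5] flags=1001 VC?F → skip
[6] flags=1001 MI?T → r4=0x07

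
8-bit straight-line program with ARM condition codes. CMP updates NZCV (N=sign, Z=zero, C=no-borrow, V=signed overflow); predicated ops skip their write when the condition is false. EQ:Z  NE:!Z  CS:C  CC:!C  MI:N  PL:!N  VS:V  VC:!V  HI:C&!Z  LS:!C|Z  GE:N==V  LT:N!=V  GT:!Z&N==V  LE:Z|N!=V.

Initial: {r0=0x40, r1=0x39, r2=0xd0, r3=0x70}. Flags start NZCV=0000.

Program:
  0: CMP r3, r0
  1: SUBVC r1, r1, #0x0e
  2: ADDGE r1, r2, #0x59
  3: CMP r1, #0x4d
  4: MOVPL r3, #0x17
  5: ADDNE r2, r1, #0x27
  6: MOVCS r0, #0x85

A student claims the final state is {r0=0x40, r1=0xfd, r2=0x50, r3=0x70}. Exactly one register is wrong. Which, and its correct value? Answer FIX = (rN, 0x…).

FIX = (r1, 0x29)

0: ✓ CMP  NZCV=0010
1: ✓ SUBVC  r1←0x2b
2: ✓ ADDGE  r1←0x29
3: ✓ CMP  NZCV=1000
4: · MOVPL
5: ✓ ADDNE  r2←0x50
6: · MOVCS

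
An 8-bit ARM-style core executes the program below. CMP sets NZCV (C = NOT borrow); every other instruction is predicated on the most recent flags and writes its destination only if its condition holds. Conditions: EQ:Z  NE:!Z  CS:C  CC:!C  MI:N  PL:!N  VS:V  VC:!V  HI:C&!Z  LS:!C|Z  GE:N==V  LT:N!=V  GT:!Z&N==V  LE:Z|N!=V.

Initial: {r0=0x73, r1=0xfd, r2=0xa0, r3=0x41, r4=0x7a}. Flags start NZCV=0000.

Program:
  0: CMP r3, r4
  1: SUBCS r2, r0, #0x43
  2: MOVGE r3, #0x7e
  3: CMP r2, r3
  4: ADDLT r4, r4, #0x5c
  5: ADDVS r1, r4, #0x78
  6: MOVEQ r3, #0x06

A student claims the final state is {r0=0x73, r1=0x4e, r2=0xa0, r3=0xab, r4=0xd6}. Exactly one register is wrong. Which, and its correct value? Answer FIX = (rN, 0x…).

FIX = (r3, 0x41)

0: ✓ CMP  NZCV=1000
1: · SUBCS
2: · MOVGE
3: ✓ CMP  NZCV=0011
4: ✓ ADDLT  r4←0xd6
5: ✓ ADDVS  r1←0x4e
6: · MOVEQ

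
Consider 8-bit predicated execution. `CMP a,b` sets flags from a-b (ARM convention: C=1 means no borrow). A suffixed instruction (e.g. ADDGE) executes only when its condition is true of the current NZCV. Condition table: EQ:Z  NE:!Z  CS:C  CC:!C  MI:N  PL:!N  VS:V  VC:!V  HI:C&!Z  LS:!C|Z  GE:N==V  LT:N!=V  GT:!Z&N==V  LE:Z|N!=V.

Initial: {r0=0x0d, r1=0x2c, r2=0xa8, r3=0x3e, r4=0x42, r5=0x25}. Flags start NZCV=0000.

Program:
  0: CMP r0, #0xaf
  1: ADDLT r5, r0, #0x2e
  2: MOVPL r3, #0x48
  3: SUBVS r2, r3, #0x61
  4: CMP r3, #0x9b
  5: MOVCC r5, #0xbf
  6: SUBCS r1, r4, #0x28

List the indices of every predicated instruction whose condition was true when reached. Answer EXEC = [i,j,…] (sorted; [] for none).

0: ✓ CMP  NZCV=0000
1: · ADDLT
2: ✓ MOVPL  r3←0x48
3: · SUBVS
4: ✓ CMP  NZCV=1001
5: ✓ MOVCC  r5←0xbf
6: · SUBCS

EXEC = [2,5]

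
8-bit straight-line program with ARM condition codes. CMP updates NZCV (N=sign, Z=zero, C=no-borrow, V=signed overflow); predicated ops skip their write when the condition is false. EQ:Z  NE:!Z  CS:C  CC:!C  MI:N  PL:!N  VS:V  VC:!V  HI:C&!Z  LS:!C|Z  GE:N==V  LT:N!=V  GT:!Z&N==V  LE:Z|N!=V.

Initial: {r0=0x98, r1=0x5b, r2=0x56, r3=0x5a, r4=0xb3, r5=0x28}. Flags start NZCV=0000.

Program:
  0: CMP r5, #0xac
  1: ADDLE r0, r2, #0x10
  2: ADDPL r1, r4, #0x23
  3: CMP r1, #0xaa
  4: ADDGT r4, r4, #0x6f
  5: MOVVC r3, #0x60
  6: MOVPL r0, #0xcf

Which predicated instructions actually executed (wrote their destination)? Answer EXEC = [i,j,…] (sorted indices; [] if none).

[0] flags=0000 → (cmp)
[1] flags=0000 LE?F → skip
[2] flags=0000 PL?T → r1=0xd6
[3] flags=0010 → (cmp)
[4] flags=0010 GT?T → r4=0x22
[5] flags=0010 VC?T → r3=0x60
[6] flags=0010 PL?T → r0=0xcf

EXEC = [2,4,5,6]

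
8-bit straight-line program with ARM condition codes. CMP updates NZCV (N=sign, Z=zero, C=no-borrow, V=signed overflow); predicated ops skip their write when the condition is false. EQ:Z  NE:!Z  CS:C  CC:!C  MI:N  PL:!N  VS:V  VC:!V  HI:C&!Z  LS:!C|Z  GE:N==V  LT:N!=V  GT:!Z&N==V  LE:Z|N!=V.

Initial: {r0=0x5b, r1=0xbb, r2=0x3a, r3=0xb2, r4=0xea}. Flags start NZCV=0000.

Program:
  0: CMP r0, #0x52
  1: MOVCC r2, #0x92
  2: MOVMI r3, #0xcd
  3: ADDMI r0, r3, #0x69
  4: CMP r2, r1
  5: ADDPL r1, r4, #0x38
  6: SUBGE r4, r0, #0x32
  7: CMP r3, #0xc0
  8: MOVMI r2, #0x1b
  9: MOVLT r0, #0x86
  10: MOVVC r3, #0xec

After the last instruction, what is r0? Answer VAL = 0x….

[0] flags=0010 → (cmp)
[1] flags=0010 CC?F → skip
[2] flags=0010 MI?F → skip
[3] flags=0010 MI?F → skip
[4] flags=0000 → (cmp)
[5] flags=0000 PL?T → r1=0x22
[6] flags=0000 GE?T → r4=0x29
[7] flags=1000 → (cmp)
[8] flags=1000 MI?T → r2=0x1b
[9] flags=1000 LT?T → r0=0x86
[10] flags=1000 VC?T → r3=0xec

VAL = 0x86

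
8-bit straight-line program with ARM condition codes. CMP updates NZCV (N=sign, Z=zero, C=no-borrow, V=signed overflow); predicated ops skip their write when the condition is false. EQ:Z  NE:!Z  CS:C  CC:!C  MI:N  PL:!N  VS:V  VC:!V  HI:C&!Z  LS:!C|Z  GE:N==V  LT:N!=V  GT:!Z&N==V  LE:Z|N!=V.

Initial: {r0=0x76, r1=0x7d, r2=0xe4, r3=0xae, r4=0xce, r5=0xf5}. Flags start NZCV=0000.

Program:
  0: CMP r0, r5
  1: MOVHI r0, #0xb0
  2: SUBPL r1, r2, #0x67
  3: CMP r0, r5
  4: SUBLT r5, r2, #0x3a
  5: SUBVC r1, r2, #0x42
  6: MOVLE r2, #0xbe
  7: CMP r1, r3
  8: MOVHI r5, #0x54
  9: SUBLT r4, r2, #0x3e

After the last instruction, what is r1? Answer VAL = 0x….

VAL = 0x7d

[0] flags=1001 → (cmp)
[1] flags=1001 HI?F → skip
[2] flags=1001 PL?F → skip
[3] flags=1001 → (cmp)
[4] flags=1001 LT?F → skip
[5] flags=1001 VC?F → skip
[6] flags=1001 LE?F → skip
[7] flags=1001 → (cmp)
[8] flags=1001 HI?F → skip
[9] flags=1001 LT?F → skip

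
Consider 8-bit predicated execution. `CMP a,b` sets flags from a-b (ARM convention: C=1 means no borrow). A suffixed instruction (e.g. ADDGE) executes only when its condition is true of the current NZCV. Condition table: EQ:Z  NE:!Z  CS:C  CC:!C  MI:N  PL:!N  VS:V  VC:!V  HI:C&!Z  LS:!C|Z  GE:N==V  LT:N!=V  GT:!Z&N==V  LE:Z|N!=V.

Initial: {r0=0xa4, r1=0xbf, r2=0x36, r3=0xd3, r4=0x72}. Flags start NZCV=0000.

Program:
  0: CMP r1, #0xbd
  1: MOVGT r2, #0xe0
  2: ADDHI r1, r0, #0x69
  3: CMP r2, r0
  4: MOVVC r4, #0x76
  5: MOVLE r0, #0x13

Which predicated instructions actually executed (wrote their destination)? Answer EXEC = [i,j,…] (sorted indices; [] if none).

[0] flags=0010 → (cmp)
[1] flags=0010 GT?T → r2=0xe0
[2] flags=0010 HI?T → r1=0x0d
[3] flags=0010 → (cmp)
[4] flags=0010 VC?T → r4=0x76
[5] flags=0010 LE?F → skip

EXEC = [1,2,4]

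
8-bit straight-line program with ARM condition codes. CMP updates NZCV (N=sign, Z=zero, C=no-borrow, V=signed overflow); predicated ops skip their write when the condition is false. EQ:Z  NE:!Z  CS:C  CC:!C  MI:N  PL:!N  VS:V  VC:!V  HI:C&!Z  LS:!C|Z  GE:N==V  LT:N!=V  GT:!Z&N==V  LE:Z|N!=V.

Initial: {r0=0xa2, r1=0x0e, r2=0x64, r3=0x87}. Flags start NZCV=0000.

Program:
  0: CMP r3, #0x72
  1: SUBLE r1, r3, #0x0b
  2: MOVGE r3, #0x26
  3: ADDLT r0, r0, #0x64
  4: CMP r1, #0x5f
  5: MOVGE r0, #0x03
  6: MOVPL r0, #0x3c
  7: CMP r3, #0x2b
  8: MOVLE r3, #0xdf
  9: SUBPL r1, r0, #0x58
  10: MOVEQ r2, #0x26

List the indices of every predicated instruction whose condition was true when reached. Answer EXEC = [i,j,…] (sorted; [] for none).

[0] flags=0011 → (cmp)
[1] flags=0011 LE?T → r1=0x7c
[2] flags=0011 GE?F → skip
[3] flags=0011 LT?T → r0=0x06
[4] flags=0010 → (cmp)
[5] flags=0010 GE?T → r0=0x03
[6] flags=0010 PL?T → r0=0x3c
[7] flags=0011 → (cmp)
[8] flags=0011 LE?T → r3=0xdf
[9] flags=0011 PL?T → r1=0xe4
[10] flags=0011 EQ?F → skip

EXEC = [1,3,5,6,8,9]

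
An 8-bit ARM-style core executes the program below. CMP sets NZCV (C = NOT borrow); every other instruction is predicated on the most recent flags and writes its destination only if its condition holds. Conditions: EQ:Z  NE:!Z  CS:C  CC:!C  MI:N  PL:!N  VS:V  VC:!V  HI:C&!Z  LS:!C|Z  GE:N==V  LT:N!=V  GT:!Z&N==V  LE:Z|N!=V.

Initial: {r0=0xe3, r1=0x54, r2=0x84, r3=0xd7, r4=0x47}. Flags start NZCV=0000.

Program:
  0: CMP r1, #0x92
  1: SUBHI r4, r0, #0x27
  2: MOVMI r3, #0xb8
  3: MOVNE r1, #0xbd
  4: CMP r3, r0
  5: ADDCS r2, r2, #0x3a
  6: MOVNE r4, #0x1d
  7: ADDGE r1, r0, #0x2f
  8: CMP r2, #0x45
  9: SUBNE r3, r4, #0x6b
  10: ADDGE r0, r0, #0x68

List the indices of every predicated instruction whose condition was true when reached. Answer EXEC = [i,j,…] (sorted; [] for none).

[0] flags=1001 → (cmp)
[1] flags=1001 HI?F → skip
[2] flags=1001 MI?T → r3=0xb8
[3] flags=1001 NE?T → r1=0xbd
[4] flags=1000 → (cmp)
[5] flags=1000 CS?F → skip
[6] flags=1000 NE?T → r4=0x1d
[7] flags=1000 GE?F → skip
[8] flags=0011 → (cmp)
[9] flags=0011 NE?T → r3=0xb2
[10] flags=0011 GE?F → skip

EXEC = [2,3,6,9]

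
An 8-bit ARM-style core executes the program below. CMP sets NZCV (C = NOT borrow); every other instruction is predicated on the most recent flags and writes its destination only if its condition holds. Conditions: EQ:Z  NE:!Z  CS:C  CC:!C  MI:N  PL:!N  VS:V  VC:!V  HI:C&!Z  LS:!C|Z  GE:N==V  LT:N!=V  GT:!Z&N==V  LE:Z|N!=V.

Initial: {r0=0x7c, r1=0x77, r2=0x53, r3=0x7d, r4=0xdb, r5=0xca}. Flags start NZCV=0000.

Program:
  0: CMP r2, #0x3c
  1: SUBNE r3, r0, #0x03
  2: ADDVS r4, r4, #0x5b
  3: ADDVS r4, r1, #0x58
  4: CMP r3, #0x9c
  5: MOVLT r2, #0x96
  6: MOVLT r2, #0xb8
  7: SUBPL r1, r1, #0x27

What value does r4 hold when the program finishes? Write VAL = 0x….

VAL = 0xdb

[0] flags=0010 → (cmp)
[1] flags=0010 NE?T → r3=0x79
[2] flags=0010 VS?F → skip
[3] flags=0010 VS?F → skip
[4] flags=1001 → (cmp)
[5] flags=1001 LT?F → skip
[6] flags=1001 LT?F → skip
[7] flags=1001 PL?F → skip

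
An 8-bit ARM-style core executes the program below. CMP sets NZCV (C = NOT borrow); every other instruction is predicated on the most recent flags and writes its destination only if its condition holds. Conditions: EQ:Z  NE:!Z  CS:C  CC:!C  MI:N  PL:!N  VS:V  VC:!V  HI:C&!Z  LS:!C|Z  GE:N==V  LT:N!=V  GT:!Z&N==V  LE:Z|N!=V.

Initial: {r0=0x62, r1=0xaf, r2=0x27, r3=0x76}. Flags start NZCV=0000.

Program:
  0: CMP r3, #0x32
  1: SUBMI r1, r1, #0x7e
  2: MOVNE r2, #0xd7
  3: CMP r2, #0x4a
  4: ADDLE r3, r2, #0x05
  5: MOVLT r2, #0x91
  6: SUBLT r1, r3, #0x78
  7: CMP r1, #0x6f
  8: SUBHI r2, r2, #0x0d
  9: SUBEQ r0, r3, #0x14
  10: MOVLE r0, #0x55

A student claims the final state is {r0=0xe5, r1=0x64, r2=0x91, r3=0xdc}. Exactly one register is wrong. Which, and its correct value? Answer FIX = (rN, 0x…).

FIX = (r0, 0x55)

[0] flags=0010 → (cmp)
[1] flags=0010 MI?F → skip
[2] flags=0010 NE?T → r2=0xd7
[3] flags=1010 → (cmp)
[4] flags=1010 LE?T → r3=0xdc
[5] flags=1010 LT?T → r2=0x91
[6] flags=1010 LT?T → r1=0x64
[7] flags=1000 → (cmp)
[8] flags=1000 HI?F → skip
[9] flags=1000 EQ?F → skip
[10] flags=1000 LE?T → r0=0x55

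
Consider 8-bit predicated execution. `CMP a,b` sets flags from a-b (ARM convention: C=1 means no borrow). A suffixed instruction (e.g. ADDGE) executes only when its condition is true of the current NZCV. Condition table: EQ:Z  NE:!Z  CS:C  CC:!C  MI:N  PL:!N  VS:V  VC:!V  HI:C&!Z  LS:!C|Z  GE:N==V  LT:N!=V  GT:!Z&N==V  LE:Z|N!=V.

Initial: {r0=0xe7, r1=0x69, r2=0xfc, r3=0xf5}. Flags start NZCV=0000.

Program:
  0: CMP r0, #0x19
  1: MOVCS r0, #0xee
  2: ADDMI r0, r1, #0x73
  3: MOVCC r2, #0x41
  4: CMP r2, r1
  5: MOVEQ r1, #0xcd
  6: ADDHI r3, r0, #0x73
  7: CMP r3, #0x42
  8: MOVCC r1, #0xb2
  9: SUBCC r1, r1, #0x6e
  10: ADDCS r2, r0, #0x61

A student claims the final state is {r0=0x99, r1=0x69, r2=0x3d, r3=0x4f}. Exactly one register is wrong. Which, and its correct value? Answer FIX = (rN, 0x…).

[0] flags=1010 → (cmp)
[1] flags=1010 CS?T → r0=0xee
[2] flags=1010 MI?T → r0=0xdc
[3] flags=1010 CC?F → skip
[4] flags=1010 → (cmp)
[5] flags=1010 EQ?F → skip
[6] flags=1010 HI?T → r3=0x4f
[7] flags=0010 → (cmp)
[8] flags=0010 CC?F → skip
[9] flags=0010 CC?F → skip
[10] flags=0010 CS?T → r2=0x3d

FIX = (r0, 0xdc)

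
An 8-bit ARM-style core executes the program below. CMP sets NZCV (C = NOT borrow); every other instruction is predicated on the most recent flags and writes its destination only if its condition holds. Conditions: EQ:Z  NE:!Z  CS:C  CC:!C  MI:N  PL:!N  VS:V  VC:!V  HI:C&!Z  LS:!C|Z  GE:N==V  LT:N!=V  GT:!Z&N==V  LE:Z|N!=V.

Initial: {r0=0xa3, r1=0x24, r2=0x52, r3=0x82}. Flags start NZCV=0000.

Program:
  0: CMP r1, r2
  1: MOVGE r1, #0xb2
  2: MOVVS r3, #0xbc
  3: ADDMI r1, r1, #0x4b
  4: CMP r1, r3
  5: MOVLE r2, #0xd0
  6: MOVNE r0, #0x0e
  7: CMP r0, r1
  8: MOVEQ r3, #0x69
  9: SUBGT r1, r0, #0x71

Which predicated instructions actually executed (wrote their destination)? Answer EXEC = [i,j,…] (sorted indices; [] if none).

0: ✓ CMP  NZCV=1000
1: · MOVGE
2: · MOVVS
3: ✓ ADDMI  r1←0x6f
4: ✓ CMP  NZCV=1001
5: · MOVLE
6: ✓ MOVNE  r0←0x0e
7: ✓ CMP  NZCV=1000
8: · MOVEQ
9: · SUBGT

EXEC = [3,6]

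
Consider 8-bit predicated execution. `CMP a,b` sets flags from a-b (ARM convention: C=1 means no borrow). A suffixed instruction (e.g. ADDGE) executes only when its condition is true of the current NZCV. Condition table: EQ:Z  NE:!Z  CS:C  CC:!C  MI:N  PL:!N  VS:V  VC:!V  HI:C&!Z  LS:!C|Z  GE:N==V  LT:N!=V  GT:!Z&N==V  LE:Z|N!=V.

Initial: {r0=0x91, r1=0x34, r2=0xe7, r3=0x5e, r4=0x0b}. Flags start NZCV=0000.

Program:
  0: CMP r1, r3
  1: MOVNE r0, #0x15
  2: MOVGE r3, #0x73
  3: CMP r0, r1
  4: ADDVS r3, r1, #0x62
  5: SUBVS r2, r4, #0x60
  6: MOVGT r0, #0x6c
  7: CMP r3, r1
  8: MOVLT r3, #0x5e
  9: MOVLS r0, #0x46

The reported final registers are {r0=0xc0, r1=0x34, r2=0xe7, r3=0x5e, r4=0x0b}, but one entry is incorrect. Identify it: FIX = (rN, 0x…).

[0] flags=1000 → (cmp)
[1] flags=1000 NE?T → r0=0x15
[2] flags=1000 GE?F → skip
[3] flags=1000 → (cmp)
[4] flags=1000 VS?F → skip
[5] flags=1000 VS?F → skip
[6] flags=1000 GT?F → skip
[7] flags=0010 → (cmp)
[8] flags=0010 LT?F → skip
[9] flags=0010 LS?F → skip

FIX = (r0, 0x15)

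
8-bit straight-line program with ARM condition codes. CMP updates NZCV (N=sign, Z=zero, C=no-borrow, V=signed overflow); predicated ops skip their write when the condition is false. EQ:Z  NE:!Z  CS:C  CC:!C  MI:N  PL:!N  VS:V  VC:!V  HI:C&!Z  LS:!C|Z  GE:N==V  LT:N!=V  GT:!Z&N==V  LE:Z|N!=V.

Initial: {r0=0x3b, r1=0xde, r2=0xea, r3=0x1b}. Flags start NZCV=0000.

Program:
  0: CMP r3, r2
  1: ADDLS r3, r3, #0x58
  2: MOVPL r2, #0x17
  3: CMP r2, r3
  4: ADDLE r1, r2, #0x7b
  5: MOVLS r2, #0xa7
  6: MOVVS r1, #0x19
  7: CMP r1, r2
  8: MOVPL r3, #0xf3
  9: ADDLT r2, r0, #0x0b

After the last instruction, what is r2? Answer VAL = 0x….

0: ✓ CMP  NZCV=0000
1: ✓ ADDLS  r3←0x73
2: ✓ MOVPL  r2←0x17
3: ✓ CMP  NZCV=1000
4: ✓ ADDLE  r1←0x92
5: ✓ MOVLS  r2←0xa7
6: · MOVVS
7: ✓ CMP  NZCV=1000
8: · MOVPL
9: ✓ ADDLT  r2←0x46

VAL = 0x46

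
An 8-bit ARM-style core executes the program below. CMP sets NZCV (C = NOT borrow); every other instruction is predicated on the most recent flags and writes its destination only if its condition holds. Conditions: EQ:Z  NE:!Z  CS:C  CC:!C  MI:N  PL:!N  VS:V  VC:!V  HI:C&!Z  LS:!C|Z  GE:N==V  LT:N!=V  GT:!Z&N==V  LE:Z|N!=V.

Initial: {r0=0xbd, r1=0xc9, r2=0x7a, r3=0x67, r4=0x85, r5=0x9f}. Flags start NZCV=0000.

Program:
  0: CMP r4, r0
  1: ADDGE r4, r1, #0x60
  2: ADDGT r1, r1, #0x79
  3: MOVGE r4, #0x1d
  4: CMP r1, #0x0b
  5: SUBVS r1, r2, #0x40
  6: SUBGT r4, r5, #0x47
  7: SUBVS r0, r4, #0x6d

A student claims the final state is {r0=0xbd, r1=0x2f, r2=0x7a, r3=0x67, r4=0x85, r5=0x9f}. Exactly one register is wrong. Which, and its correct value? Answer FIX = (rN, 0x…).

0: ✓ CMP  NZCV=1000
1: · ADDGE
2: · ADDGT
3: · MOVGE
4: ✓ CMP  NZCV=1010
5: · SUBVS
6: · SUBGT
7: · SUBVS

FIX = (r1, 0xc9)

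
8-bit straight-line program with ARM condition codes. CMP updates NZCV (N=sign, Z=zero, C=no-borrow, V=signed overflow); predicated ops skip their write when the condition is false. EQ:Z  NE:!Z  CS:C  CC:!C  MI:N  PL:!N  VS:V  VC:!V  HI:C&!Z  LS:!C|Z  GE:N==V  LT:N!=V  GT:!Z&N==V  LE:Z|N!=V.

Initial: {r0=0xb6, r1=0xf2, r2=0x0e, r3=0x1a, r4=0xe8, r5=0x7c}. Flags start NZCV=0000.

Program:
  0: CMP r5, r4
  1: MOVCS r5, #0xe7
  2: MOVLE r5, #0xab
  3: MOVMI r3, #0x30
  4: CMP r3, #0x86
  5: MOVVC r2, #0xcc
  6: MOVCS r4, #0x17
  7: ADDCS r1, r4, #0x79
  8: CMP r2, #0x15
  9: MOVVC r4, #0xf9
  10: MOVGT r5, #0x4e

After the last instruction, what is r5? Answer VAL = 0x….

0: ✓ CMP  NZCV=1001
1: · MOVCS
2: · MOVLE
3: ✓ MOVMI  r3←0x30
4: ✓ CMP  NZCV=1001
5: · MOVVC
6: · MOVCS
7: · ADDCS
8: ✓ CMP  NZCV=1000
9: ✓ MOVVC  r4←0xf9
10: · MOVGT

VAL = 0x7c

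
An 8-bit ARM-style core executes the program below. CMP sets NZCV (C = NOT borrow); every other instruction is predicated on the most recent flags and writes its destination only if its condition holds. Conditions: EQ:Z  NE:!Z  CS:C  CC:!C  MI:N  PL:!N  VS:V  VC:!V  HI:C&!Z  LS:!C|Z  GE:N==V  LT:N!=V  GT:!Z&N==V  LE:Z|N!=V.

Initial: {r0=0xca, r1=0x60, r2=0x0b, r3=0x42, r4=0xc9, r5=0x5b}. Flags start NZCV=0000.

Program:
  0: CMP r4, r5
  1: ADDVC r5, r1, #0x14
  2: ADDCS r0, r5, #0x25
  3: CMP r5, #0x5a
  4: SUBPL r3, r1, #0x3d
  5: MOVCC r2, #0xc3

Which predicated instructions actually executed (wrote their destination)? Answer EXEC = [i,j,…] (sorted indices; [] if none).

EXEC = [2,4]

[0] flags=0011 → (cmp)
[1] flags=0011 VC?F → skip
[2] flags=0011 CS?T → r0=0x80
[3] flags=0010 → (cmp)
[4] flags=0010 PL?T → r3=0x23
[5] flags=0010 CC?F → skip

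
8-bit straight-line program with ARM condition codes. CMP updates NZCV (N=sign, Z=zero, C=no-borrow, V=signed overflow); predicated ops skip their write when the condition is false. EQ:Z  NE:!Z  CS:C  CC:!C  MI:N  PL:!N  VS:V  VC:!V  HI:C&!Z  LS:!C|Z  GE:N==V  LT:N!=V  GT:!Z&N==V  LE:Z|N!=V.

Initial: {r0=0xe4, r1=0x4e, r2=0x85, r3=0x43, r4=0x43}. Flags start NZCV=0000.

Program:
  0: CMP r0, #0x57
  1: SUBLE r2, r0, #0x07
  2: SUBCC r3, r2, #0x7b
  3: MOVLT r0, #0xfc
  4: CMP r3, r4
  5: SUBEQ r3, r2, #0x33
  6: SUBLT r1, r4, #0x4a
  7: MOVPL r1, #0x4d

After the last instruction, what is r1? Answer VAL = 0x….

0: ✓ CMP  NZCV=1010
1: ✓ SUBLE  r2←0xdd
2: · SUBCC
3: ✓ MOVLT  r0←0xfc
4: ✓ CMP  NZCV=0110
5: ✓ SUBEQ  r3←0xaa
6: · SUBLT
7: ✓ MOVPL  r1←0x4d

VAL = 0x4d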